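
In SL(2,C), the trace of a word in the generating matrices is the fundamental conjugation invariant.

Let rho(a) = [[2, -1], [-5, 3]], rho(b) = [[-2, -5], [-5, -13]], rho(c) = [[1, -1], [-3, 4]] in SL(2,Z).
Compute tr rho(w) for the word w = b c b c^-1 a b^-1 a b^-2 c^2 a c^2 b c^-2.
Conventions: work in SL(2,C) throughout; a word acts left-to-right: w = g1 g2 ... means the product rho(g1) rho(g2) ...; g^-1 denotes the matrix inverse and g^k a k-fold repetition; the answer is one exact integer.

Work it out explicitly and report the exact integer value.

rho(b) = [[-2, -5], [-5, -13]]
... * rho(c) = [[1, -1], [-3, 4]]  ->  [[13, -18], [34, -47]]
... * rho(b) = [[-2, -5], [-5, -13]]  ->  [[64, 169], [167, 441]]
... * rho(c^-1) = [[4, 1], [3, 1]]  ->  [[763, 233], [1991, 608]]
... * rho(a) = [[2, -1], [-5, 3]]  ->  [[361, -64], [942, -167]]
... * rho(b^-1) = [[-13, 5], [5, -2]]  ->  [[-5013, 1933], [-13081, 5044]]
... * rho(a) = [[2, -1], [-5, 3]]  ->  [[-19691, 10812], [-51382, 28213]]
... * rho(b^-1) = [[-13, 5], [5, -2]]  ->  [[310043, -120079], [809031, -313336]]
... * rho(b^-1) = [[-13, 5], [5, -2]]  ->  [[-4630954, 1790373], [-12084083, 4671827]]
... * rho(c) = [[1, -1], [-3, 4]]  ->  [[-10002073, 11792446], [-26099564, 30771391]]
... * rho(c) = [[1, -1], [-3, 4]]  ->  [[-45379411, 57171857], [-118413737, 149185128]]
... * rho(a) = [[2, -1], [-5, 3]]  ->  [[-376618107, 216894982], [-982753114, 565969121]]
... * rho(c) = [[1, -1], [-3, 4]]  ->  [[-1027303053, 1244198035], [-2680660477, 3246629598]]
... * rho(c) = [[1, -1], [-3, 4]]  ->  [[-4759897158, 6004095193], [-12420549271, 15667178869]]
... * rho(b) = [[-2, -5], [-5, -13]]  ->  [[-20500681649, -54253751719], [-53494795803, -141570578942]]
... * rho(c^-1) = [[4, 1], [3, 1]]  ->  [[-244763981753, -74754433368], [-638690920038, -195065374745]]
... * rho(c^-1) = [[4, 1], [3, 1]]  ->  [[-1203319227116, -319518415121], [-3139959804387, -833756294783]]
tr = -1203319227116 + -833756294783 = -2037075521899

-2037075521899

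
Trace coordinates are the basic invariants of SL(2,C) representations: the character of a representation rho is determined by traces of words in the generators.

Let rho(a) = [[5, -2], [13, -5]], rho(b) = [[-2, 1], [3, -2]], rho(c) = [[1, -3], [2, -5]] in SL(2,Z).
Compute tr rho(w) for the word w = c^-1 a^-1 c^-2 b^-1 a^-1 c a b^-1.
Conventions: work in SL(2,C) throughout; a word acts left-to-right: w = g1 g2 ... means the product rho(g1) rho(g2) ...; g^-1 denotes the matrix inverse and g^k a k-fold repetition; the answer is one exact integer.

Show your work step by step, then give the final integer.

rho(c^-1) = [[-5, 3], [-2, 1]]
... * rho(a^-1) = [[-5, 2], [-13, 5]]  ->  [[-14, 5], [-3, 1]]
... * rho(c^-1) = [[-5, 3], [-2, 1]]  ->  [[60, -37], [13, -8]]
... * rho(c^-1) = [[-5, 3], [-2, 1]]  ->  [[-226, 143], [-49, 31]]
... * rho(b^-1) = [[-2, -1], [-3, -2]]  ->  [[23, -60], [5, -13]]
... * rho(a^-1) = [[-5, 2], [-13, 5]]  ->  [[665, -254], [144, -55]]
... * rho(c) = [[1, -3], [2, -5]]  ->  [[157, -725], [34, -157]]
... * rho(a) = [[5, -2], [13, -5]]  ->  [[-8640, 3311], [-1871, 717]]
... * rho(b^-1) = [[-2, -1], [-3, -2]]  ->  [[7347, 2018], [1591, 437]]
tr = 7347 + 437 = 7784

7784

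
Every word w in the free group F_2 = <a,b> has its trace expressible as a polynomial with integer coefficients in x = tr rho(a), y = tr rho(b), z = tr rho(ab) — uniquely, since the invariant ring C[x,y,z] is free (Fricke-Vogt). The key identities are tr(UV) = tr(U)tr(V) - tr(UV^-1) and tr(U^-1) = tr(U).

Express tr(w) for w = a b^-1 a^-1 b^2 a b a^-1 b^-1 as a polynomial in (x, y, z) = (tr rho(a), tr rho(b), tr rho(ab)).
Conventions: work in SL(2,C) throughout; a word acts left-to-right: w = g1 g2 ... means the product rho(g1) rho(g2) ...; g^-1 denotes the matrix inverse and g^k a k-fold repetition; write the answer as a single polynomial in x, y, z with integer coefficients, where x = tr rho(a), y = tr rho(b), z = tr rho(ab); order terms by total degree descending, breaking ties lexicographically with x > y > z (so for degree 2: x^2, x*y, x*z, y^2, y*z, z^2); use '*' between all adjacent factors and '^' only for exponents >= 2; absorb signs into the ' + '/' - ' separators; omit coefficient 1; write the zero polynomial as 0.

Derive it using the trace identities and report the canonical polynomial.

trace(b^2) = trace(b)*trace(b) - trace(1) = y^2 - 2
and trace(a b a b) = trace(a b)*trace(a b) - trace(1)   [split at repeated a] = z^2 - 2
and trace(a b a) = trace(a)*trace(b a) - trace(b) = x*z - y
trace(b a b^2 a) = trace(b)*trace(a b a b) - trace(a b a) = y*z^2 - x*z - y
trace(a b^2) = trace(b)*trace(a b) - trace(a) = y*z - x
trace(b^2 a b) = trace(b)*trace(a b^2) - trace(a b) = y^2*z - x*y - z
trace(a^2 b^2 a b) = trace(a)*trace(b^2 a b a) - trace(b^2 a b) = x*y*z^2 - x^2*z - y^2*z + z
trace(a^2) = trace(a)*trace(a) - trace(1) = x^2 - 2
trace(b^2 a^2) = trace(b)*trace(a^2 b) - trace(a^2) = x*y*z - x^2 - y^2 + 2
next, trace(a^2 b^2 a) = trace(a)*trace(b^2 a^2) - trace(b^2 a) = x^2*y*z - x^3 - x*y^2 - y*z + 3*x
trace(a b^2 a b^2 a) = trace(b)*trace(a^2 b^2 a b) - trace(a^2 b^2 a) = x*y^2*z^2 - 2*x^2*y*z - y^3*z + x^3 + x*y^2 + 2*y*z - 3*x
trace(a b a b a b) = trace(b a b a)*trace(b a) - trace(a b)   [split at repeated b] = z^3 - 3*z
trace(a b a b a) = trace(a)*trace(b a b a) - trace(b a b) = x*z^2 - y*z - x
trace(a b^2 a b a b) = trace(b)*trace(a b a b a b) - trace(a b a b a) = y*z^3 - x*z^2 - 2*y*z + x
trace(a b^2 a b^2 a b) = trace(b)*trace(a b^2 a b a b) - trace(a b^2 a b a) = y^2*z^3 - 2*x*y*z^2 + x^2*z - y^2*z + x*y - z
and trace(b^2 a b^2 a b^-1 a) = trace(a b^2 a b^2 a)*trace(b) - trace(a b^2 a b^2 a b) = x*y^3*z^2 - 2*x^2*y^2*z - y^4*z - y^2*z^3 + x^3*y + x*y^3 + 2*x*y*z^2 - x^2*z + 3*y^2*z - 4*x*y + z
next, trace(b a b^-1 a^-1 b^2 a b) = trace(b^2 a b^2 a b^-1)*trace(a) - trace(b^2 a b^2 a b^-1 a) = -x*y^3*z^2 + 2*x^2*y^2*z + y^4*z + y^2*z^3 - x^3*y - x*y^3 - x*y*z^2 - 3*y^2*z + 3*x*y - z
trace(b^2 a b a b) = trace(b)*trace(a b a b^2) - trace(a b a b) = y^2*z^2 - x*y*z - y^2 - z^2 + 2
next, trace(b^2 a b a b a b) = trace(b)*trace(b a b a b a b) - trace(b a b a b a) = y^2*z^3 - x*y*z^2 - 2*y^2*z - z^3 + x*y + 3*z
and trace(a b a b a b a b) = trace(a b a b)*trace(a b a b) - trace(1)   [split at repeated a] = z^4 - 4*z^2 + 2
and trace(a b a b a b a) = trace(a)*trace(b a b a b a) - trace(b a b a b) = x*z^3 - y*z^2 - 2*x*z + y
trace(b^2 a b a b a b a) = trace(b)*trace(a b a b a b a b) - trace(a b a b a b a) = y*z^4 - x*z^3 - 3*y*z^2 + 2*x*z + y
trace(a^-1 b^2 a b a b a b) = trace(b^2 a b a b a b)*trace(a) - trace(b^2 a b a b a b a) = x*y^2*z^3 - x^2*y*z^2 - y*z^4 - 2*x*y^2*z + x^2*y + 3*y*z^2 + x*z - y
next, trace(b a b^-1 a^-1 b^2 a b a) = trace(a^-1 b^2 a b a b a)*trace(b) - trace(a^-1 b^2 a b a b a b) = -x*y^2*z^3 + x^2*y*z^2 + y^3*z^2 + y*z^4 + x*y^2*z - x^2*y - y^3 - 4*y*z^2 - x*z + 3*y
trace(a b^-1 a^-1 b^2 a b a^-1 b) = trace(b a b^-1 a^-1 b^2 a b)*trace(a) - trace(b a b^-1 a^-1 b^2 a b a) = -x^2*y^3*z^2 + 2*x^3*y^2*z + x*y^4*z + 2*x*y^2*z^3 - x^4*y - x^2*y^3 - 2*x^2*y*z^2 - y^3*z^2 - y*z^4 - 4*x*y^2*z + 4*x^2*y + y^3 + 4*y*z^2 - 3*y
next, trace(a b^-1 a^-1 b^2 a b a^-1 b^-1) = trace(a b^-1 a^-1 b^2 a b a^-1)*trace(b) - trace(a b^-1 a^-1 b^2 a b a^-1 b) = x^2*y^3*z^2 - 2*x^3*y^2*z - x*y^4*z - 2*x*y^2*z^3 + x^4*y + x^2*y^3 + 2*x^2*y*z^2 + y^3*z^2 + y*z^4 + 4*x*y^2*z - 4*x^2*y - 4*y*z^2 + y

x^2*y^3*z^2 - 2*x^3*y^2*z - x*y^4*z - 2*x*y^2*z^3 + x^4*y + x^2*y^3 + 2*x^2*y*z^2 + y^3*z^2 + y*z^4 + 4*x*y^2*z - 4*x^2*y - 4*y*z^2 + y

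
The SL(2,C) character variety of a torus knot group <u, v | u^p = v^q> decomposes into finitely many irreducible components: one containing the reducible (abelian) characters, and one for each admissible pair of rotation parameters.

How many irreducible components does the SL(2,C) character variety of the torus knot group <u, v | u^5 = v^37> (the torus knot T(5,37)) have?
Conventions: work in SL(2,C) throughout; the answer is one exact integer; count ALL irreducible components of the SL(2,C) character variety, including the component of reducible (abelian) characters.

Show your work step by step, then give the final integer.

73

Gamma = < u, v | u^5 = v^37 > (torus knot T(5,37)); the central element u^5 = v^37 acts as +I or -I in any irreducible SL(2,C) representation.
So on each irreducible component the traces are pinned: tr(u) = 2*cos(pi*alpha/5) with 1 <= alpha <= 4, tr(v) = 2*cos(pi*beta/37) with 1 <= beta <= 36.
The two central values (-1)^alpha I and (-1)^beta I must be the same matrix, so alpha and beta share a parity.
Enumerate parity-matched pairs: 2*18 odd-odd plus 2*18 even-even gives 72.
components with irreducible characters: 72; plus the single component of reducible (abelian) characters: total 73.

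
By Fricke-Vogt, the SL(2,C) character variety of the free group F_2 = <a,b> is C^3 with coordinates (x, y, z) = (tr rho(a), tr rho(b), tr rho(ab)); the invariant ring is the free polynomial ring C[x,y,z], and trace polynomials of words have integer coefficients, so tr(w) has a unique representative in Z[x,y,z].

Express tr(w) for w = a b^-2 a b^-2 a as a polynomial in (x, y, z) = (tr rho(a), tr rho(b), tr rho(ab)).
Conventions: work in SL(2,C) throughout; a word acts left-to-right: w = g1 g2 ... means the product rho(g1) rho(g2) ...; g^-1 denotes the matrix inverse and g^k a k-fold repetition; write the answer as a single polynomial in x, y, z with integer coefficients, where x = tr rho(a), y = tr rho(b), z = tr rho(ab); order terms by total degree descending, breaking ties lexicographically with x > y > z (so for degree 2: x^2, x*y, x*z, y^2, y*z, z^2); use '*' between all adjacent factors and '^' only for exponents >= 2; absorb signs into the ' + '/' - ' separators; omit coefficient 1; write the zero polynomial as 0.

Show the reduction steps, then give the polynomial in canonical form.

x^3*y^4 - 2*x^2*y^3*z - 2*x^3*y^2 - x*y^4 + x*y^2*z^2 + 2*x^2*y*z + y^3*z + x^3 + 3*x*y^2 - 2*y*z - 3*x

so trace(a^2) = trace(a) * trace(a) - trace(1)   [square of a] = x^2 - 2
trace(a^3) = trace(a) * trace(a^2) - trace(a)   [square of a] = x^3 - 3*x
reduce: trace(a b a) = trace(a) * trace(b a) - trace(b)   [square of a] = x*z - y
so trace(a^3 b) = trace(a) * trace(a b a) - trace(a b)   [square of a] = x^2*z - x*y - z
trace(a^3 b^-1) = trace(a^3) * trace(b) - trace(a^3 b)   [inverse elimination on b] = x^3*y - x^2*z - 2*x*y + z
reduce: trace(a^2 b^-2 a) = trace(a^3 b^-1) * trace(b) - trace(a^3)   [inverse elimination on b] = x^3*y^2 - x^2*y*z - x^3 - 2*x*y^2 + y*z + 3*x
reduce: trace(b a b a) = trace(a b) * trace(a b) - trace(1)   [split at a repeated a] = z^2 - 2
so trace(b a b) = trace(b) * trace(a b) - trace(a)   [square of b] = y*z - x
reduce: trace(a b a^2 b) = trace(a) * trace(b a b a) - trace(b a b)   [square of a] = x*z^2 - y*z - x
trace(b^-1 a b a^2) = trace(a b a^2) * trace(b) - trace(a b a^2 b)   [inverse elimination on b] = x^2*y*z - x*y^2 - x*z^2 + x
trace(a^2 b^-2 a b) = trace(b^-1 a b a^2) * trace(b) - trace(b^-1 a b a^2 b)   [inverse elimination on b] = x^2*y^2*z - x*y^3 - x*y*z^2 - x^2*z + 2*x*y + z
trace(b^-1 a^2 b^-2 a) = trace(a^2 b^-2 a) * trace(b) - trace(a^2 b^-2 a b)   [inverse elimination on b] = x^3*y^3 - 2*x^2*y^2*z - x^3*y - x*y^3 + x*y*z^2 + x^2*z + y^2*z + x*y - z
reduce: trace(a b^-2 a b^-2 a) = trace(b^-1 a^2 b^-2 a) * trace(b) - trace(b^-1 a^2 b^-2 a b)   [inverse elimination on b] = x^3*y^4 - 2*x^2*y^3*z - 2*x^3*y^2 - x*y^4 + x*y^2*z^2 + 2*x^2*y*z + y^3*z + x^3 + 3*x*y^2 - 2*y*z - 3*x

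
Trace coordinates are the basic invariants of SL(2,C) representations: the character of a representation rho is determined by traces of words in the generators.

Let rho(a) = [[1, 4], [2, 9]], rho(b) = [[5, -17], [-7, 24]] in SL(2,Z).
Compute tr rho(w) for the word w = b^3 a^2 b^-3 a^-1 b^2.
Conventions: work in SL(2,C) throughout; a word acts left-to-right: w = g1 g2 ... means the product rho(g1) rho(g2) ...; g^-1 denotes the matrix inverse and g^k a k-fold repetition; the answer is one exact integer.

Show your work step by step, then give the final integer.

rho(b) = [[5, -17], [-7, 24]]
... * rho(b) = [[5, -17], [-7, 24]]  ->  [[144, -493], [-203, 695]]
... * rho(b) = [[5, -17], [-7, 24]]  ->  [[4171, -14280], [-5880, 20131]]
... * rho(a) = [[1, 4], [2, 9]]  ->  [[-24389, -111836], [34382, 157659]]
... * rho(a) = [[1, 4], [2, 9]]  ->  [[-248061, -1104080], [349700, 1556459]]
... * rho(b^-1) = [[24, 17], [7, 5]]  ->  [[-13682024, -9737437], [19288013, 13727195]]
... * rho(b^-1) = [[24, 17], [7, 5]]  ->  [[-396530635, -281281593], [559002677, 396532196]]
... * rho(b^-1) = [[24, 17], [7, 5]]  ->  [[-11485706391, -8147428760], [16191789620, 11485706489]]
... * rho(a^-1) = [[9, -4], [-2, 1]]  ->  [[-87076499999, 37795396804], [122754693602, -53281451991]]
... * rho(b) = [[5, -17], [-7, 24]]  ->  [[-699950277623, 2387390023279], [986743631947, -3365584639018]]
... * rho(b) = [[5, -17], [-7, 24]]  ->  [[-20211481551068, 69196515278287], [28492810632861, -97548673079531]]
tr = -20211481551068 + -97548673079531 = -117760154630599

-117760154630599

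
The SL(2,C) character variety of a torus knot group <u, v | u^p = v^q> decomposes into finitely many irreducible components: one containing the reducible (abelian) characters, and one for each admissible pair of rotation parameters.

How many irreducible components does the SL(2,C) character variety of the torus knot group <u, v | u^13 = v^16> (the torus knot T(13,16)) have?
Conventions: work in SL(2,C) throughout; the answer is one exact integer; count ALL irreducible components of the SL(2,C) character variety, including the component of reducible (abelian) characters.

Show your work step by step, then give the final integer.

For T(13,16): irreducibility forces the central element u^13 = v^16 to one of +I, -I.
This locks tr(u) to 2*cos(pi*alpha/13), alpha in 1..12, and tr(v) to 2*cos(pi*beta/16), beta in 1..15, on each component of irreducible characters.
u^13 = (-1)^alpha I and v^16 = (-1)^beta I must agree, so alpha and beta have equal parity.
Counting: 6 odd alphas x 8 odd betas + 6 even alphas x 7 even betas = 48 + 42 = 90.
components with irreducible characters: 90; plus the single component of reducible (abelian) characters: total 91.

91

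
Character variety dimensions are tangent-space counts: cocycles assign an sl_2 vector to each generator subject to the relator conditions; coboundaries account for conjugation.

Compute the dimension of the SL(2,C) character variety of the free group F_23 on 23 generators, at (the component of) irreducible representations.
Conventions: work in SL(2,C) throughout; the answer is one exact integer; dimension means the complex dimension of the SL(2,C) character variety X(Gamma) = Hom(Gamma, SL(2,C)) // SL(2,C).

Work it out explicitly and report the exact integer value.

Gamma = F_23 has 23 generators and no relators.
A cocycle picks one sl_2 vector per generator freely, giving dim Z^1 = 3*23 = 69.
At an irreducible rho the centralizer of the image in sl_2 is 0, so the coboundary map sl_2 -> Z^1 is injective: dim B^1 = 3.
dim H^1 = 69 - 3 = 66, which is dim X.

66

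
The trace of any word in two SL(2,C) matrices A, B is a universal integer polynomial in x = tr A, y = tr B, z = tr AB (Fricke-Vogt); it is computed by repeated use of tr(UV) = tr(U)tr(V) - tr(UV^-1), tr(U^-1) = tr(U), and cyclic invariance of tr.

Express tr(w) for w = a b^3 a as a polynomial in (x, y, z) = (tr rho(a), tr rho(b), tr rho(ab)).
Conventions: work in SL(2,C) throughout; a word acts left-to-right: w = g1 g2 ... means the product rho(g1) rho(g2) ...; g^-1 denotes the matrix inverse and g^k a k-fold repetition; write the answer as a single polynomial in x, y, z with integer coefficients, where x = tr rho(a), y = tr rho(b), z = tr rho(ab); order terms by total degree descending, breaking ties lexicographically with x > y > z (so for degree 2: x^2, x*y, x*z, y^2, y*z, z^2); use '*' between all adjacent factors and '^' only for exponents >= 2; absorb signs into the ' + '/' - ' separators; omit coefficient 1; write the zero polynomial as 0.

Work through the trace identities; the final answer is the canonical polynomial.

x*y^2*z - x^2*y - y^3 - x*z + 3*y

trace(b^2 a) = trace(b) trace(a b) - trace(a)   [square of b] = y*z - x
trace(b^2) = trace(b) trace(b) - trace(1)   [square of b] = y^2 - 2
trace(a^2 b^2) = trace(a) trace(b^2 a) - trace(b^2)   [square of a] = x*y*z - x^2 - y^2 + 2
trace(a^2 b) = trace(a) trace(b a) - trace(b)   [square of a] = x*z - y
trace(a b^3 a) = trace(b) trace(a^2 b^2) - trace(a^2 b)   [square of b] = x*y^2*z - x^2*y - y^3 - x*z + 3*y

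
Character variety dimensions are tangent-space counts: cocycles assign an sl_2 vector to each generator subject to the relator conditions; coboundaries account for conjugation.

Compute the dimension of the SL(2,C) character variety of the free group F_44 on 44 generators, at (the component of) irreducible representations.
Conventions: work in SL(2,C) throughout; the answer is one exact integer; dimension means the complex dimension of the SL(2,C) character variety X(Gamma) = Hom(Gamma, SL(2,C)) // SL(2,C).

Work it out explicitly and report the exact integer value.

Gamma = F_44 has 44 generators and no relators.
Z^1(Gamma, Ad rho) = (sl_2)^44: a cocycle is a free choice of one sl_2 vector per generator, so dim Z^1 = 3*44 = 132.
Irreducibility makes the coboundary map sl_2 -> Z^1 injective (trivial centralizer), so dim B^1 = 3.
Therefore dim X = 132 - 3 = 129.

129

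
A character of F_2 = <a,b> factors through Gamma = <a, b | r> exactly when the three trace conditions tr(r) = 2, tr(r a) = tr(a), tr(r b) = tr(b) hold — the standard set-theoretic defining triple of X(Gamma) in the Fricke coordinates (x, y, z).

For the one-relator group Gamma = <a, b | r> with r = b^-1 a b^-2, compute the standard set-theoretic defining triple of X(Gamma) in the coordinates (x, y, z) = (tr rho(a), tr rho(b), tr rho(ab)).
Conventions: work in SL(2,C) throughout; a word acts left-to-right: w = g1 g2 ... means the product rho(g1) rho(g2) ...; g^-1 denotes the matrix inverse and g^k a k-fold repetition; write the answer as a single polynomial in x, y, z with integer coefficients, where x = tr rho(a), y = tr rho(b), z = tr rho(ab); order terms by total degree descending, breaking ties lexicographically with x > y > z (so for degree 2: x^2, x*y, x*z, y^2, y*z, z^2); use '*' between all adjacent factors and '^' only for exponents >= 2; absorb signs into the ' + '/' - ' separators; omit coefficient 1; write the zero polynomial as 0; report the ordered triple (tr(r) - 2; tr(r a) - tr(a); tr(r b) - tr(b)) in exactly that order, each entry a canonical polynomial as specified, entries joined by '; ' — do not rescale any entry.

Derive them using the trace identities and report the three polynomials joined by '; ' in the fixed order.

x*y^3 - y^2*z - 2*x*y + z - 2; x^2*y^3 - 2*x*y^2*z - x^2*y + y*z^2 + x*z - x - y; x*y^2 - y*z - x - y

trace(a b^-1) = trace(a)*trace(b) - trace(a b)   [inverse elimination on b] = x*y - z
reduce: trace(a b^-2) = trace(a b^-1)*trace(b) - trace(a)   [inverse elimination on b] = x*y^2 - y*z - x
so trace(b^-1 a b^-2) = trace(a b^-2)*trace(b) - trace(a b^-1)   [inverse elimination on b] = x*y^3 - y^2*z - 2*x*y + z
trace(a^2) = trace(a)*trace(a) - trace(1)   [square of a] = x^2 - 2
reduce: trace(a^2 b) = trace(a)*trace(b a) - trace(b)   [square of a] = x*z - y
trace(a b^-1 a) = trace(a^2)*trace(b) - trace(a^2 b)   [inverse elimination on b] = x^2*y - x*z - y
so trace(a b a b) = trace(b a)*trace(b a) - trace(1)   [split at a repeated b] = z^2 - 2
trace(a b^-1 a b) = trace(a b a)*trace(b) - trace(a b a b)   [inverse elimination on b] = x*y*z - y^2 - z^2 + 2
so trace(a b^-1 a b^-1) = trace(a b^-1 a)*trace(b) - trace(a b^-1 a b)   [inverse elimination on b] = x^2*y^2 - 2*x*y*z + z^2 - 2
trace(b^-1 a b^-2 a) = trace(a b^-1 a b^-1)*trace(b) - trace(a b^-1 a)   [inverse elimination on b] = x^2*y^3 - 2*x*y^2*z - x^2*y + y*z^2 + x*z - y
assemble the triple (trace(r) - 2; trace(r a) - x; trace(r b) - y)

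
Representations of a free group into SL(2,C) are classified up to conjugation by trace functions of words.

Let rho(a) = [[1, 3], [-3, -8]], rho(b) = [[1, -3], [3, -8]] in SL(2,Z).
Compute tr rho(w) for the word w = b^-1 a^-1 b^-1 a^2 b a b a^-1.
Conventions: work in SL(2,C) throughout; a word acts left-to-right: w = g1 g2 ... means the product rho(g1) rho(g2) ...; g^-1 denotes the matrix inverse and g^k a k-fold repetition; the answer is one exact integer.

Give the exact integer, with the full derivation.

rho(b^-1) = [[-8, 3], [-3, 1]]
... * rho(a^-1) = [[-8, -3], [3, 1]]  ->  [[73, 27], [27, 10]]
... * rho(b^-1) = [[-8, 3], [-3, 1]]  ->  [[-665, 246], [-246, 91]]
... * rho(a) = [[1, 3], [-3, -8]]  ->  [[-1403, -3963], [-519, -1466]]
... * rho(a) = [[1, 3], [-3, -8]]  ->  [[10486, 27495], [3879, 10171]]
... * rho(b) = [[1, -3], [3, -8]]  ->  [[92971, -251418], [34392, -93005]]
... * rho(a) = [[1, 3], [-3, -8]]  ->  [[847225, 2290257], [313407, 847216]]
... * rho(b) = [[1, -3], [3, -8]]  ->  [[7717996, -20863731], [2855055, -7717949]]
... * rho(a^-1) = [[-8, -3], [3, 1]]  ->  [[-124335161, -44017719], [-45994287, -16283114]]
tr = -124335161 + -16283114 = -140618275

-140618275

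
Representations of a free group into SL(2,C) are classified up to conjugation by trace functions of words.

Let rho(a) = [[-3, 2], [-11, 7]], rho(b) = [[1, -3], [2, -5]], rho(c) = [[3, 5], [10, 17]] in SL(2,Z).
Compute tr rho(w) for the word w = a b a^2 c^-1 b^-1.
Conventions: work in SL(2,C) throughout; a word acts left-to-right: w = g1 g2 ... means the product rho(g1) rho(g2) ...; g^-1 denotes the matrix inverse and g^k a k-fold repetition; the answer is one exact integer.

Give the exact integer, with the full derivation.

rho(a) = [[-3, 2], [-11, 7]]
... * rho(b) = [[1, -3], [2, -5]]  ->  [[1, -1], [3, -2]]
... * rho(a) = [[-3, 2], [-11, 7]]  ->  [[8, -5], [13, -8]]
... * rho(a) = [[-3, 2], [-11, 7]]  ->  [[31, -19], [49, -30]]
... * rho(c^-1) = [[17, -5], [-10, 3]]  ->  [[717, -212], [1133, -335]]
... * rho(b^-1) = [[-5, 3], [-2, 1]]  ->  [[-3161, 1939], [-4995, 3064]]
tr = -3161 + 3064 = -97

-97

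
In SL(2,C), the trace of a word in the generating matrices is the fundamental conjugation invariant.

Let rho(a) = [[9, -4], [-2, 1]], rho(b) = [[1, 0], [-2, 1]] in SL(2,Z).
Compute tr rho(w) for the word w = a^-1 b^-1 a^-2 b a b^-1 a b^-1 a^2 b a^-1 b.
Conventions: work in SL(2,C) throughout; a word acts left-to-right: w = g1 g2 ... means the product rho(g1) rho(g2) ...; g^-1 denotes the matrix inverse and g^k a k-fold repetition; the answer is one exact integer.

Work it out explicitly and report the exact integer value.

-607998

rho(a^-1) = [[1, 4], [2, 9]]
... * rho(b^-1) = [[1, 0], [2, 1]]  ->  [[9, 4], [20, 9]]
... * rho(a^-1) = [[1, 4], [2, 9]]  ->  [[17, 72], [38, 161]]
... * rho(a^-1) = [[1, 4], [2, 9]]  ->  [[161, 716], [360, 1601]]
... * rho(b) = [[1, 0], [-2, 1]]  ->  [[-1271, 716], [-2842, 1601]]
... * rho(a) = [[9, -4], [-2, 1]]  ->  [[-12871, 5800], [-28780, 12969]]
... * rho(b^-1) = [[1, 0], [2, 1]]  ->  [[-1271, 5800], [-2842, 12969]]
... * rho(a) = [[9, -4], [-2, 1]]  ->  [[-23039, 10884], [-51516, 24337]]
... * rho(b^-1) = [[1, 0], [2, 1]]  ->  [[-1271, 10884], [-2842, 24337]]
... * rho(a) = [[9, -4], [-2, 1]]  ->  [[-33207, 15968], [-74252, 35705]]
... * rho(a) = [[9, -4], [-2, 1]]  ->  [[-330799, 148796], [-739678, 332713]]
... * rho(b) = [[1, 0], [-2, 1]]  ->  [[-628391, 148796], [-1405104, 332713]]
... * rho(a^-1) = [[1, 4], [2, 9]]  ->  [[-330799, -1174400], [-739678, -2625999]]
... * rho(b) = [[1, 0], [-2, 1]]  ->  [[2018001, -1174400], [4512320, -2625999]]
tr = 2018001 + -2625999 = -607998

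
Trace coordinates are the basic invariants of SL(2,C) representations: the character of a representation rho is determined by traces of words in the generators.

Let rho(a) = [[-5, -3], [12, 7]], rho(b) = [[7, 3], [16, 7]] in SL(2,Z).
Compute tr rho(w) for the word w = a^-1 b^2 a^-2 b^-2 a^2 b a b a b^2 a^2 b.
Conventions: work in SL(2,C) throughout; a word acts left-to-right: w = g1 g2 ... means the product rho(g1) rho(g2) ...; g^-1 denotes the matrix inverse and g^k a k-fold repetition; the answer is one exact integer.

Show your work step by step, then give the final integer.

rho(a^-1) = [[7, 3], [-12, -5]]
... * rho(b) = [[7, 3], [16, 7]]  ->  [[97, 42], [-164, -71]]
... * rho(b) = [[7, 3], [16, 7]]  ->  [[1351, 585], [-2284, -989]]
... * rho(a^-1) = [[7, 3], [-12, -5]]  ->  [[2437, 1128], [-4120, -1907]]
... * rho(a^-1) = [[7, 3], [-12, -5]]  ->  [[3523, 1671], [-5956, -2825]]
... * rho(b^-1) = [[7, -3], [-16, 7]]  ->  [[-2075, 1128], [3508, -1907]]
... * rho(b^-1) = [[7, -3], [-16, 7]]  ->  [[-32573, 14121], [55068, -23873]]
... * rho(a) = [[-5, -3], [12, 7]]  ->  [[332317, 196566], [-561816, -332315]]
... * rho(a) = [[-5, -3], [12, 7]]  ->  [[697207, 379011], [-1178700, -640757]]
... * rho(b) = [[7, 3], [16, 7]]  ->  [[10944625, 4744698], [-18503012, -8021399]]
... * rho(a) = [[-5, -3], [12, 7]]  ->  [[2213251, 379011], [-3741728, -640757]]
... * rho(b) = [[7, 3], [16, 7]]  ->  [[21556933, 9292830], [-36444208, -15710483]]
... * rho(a) = [[-5, -3], [12, 7]]  ->  [[3729295, 379011], [-6304756, -640757]]
... * rho(b) = [[7, 3], [16, 7]]  ->  [[32169241, 13840962], [-54385404, -23399567]]
... * rho(b) = [[7, 3], [16, 7]]  ->  [[446640079, 193394457], [-755090900, -326953181]]
... * rho(a) = [[-5, -3], [12, 7]]  ->  [[87533089, 13840962], [-147983672, -23399567]]
... * rho(a) = [[-5, -3], [12, 7]]  ->  [[-271573901, -165712533], [459123556, 280154047]]
... * rho(b) = [[7, 3], [16, 7]]  ->  [[-4552417835, -1974709434], [7696329644, 3338448997]]
tr = -4552417835 + 3338448997 = -1213968838

-1213968838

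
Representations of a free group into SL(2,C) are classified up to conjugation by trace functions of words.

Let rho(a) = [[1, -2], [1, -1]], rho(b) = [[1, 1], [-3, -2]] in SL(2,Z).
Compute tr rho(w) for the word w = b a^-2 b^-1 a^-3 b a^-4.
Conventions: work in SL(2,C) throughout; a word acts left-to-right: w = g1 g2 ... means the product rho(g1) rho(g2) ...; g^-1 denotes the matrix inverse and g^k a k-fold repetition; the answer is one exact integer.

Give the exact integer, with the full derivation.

rho(b) = [[1, 1], [-3, -2]]
... * rho(a^-1) = [[-1, 2], [-1, 1]]  ->  [[-2, 3], [5, -8]]
... * rho(a^-1) = [[-1, 2], [-1, 1]]  ->  [[-1, -1], [3, 2]]
... * rho(b^-1) = [[-2, -1], [3, 1]]  ->  [[-1, 0], [0, -1]]
... * rho(a^-1) = [[-1, 2], [-1, 1]]  ->  [[1, -2], [1, -1]]
... * rho(a^-1) = [[-1, 2], [-1, 1]]  ->  [[1, 0], [0, 1]]
... * rho(a^-1) = [[-1, 2], [-1, 1]]  ->  [[-1, 2], [-1, 1]]
... * rho(b) = [[1, 1], [-3, -2]]  ->  [[-7, -5], [-4, -3]]
... * rho(a^-1) = [[-1, 2], [-1, 1]]  ->  [[12, -19], [7, -11]]
... * rho(a^-1) = [[-1, 2], [-1, 1]]  ->  [[7, 5], [4, 3]]
... * rho(a^-1) = [[-1, 2], [-1, 1]]  ->  [[-12, 19], [-7, 11]]
... * rho(a^-1) = [[-1, 2], [-1, 1]]  ->  [[-7, -5], [-4, -3]]
tr = -7 + -3 = -10

-10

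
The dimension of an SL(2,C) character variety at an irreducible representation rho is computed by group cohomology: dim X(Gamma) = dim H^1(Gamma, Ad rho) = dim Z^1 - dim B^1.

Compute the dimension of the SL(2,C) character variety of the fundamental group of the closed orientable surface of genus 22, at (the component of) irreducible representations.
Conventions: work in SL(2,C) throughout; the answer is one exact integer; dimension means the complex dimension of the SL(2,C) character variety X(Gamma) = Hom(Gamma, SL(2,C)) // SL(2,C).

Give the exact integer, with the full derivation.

126

pi_1 of the closed genus-22 surface has 44 generators bound by the single product-of-commutators relator.
Before the relator condition, cocycle space has dim 3*44 = 132.
d_2 is surjective at irreducible rho (its cokernel H^2 is dual to H^0 = 0), so dim Z^1 = 132 - 3 = 129.
Coboundaries contribute dim B^1 = 3 (injective at irreducible rho).
dim X = dim H^1 = 129 - 3 = 126.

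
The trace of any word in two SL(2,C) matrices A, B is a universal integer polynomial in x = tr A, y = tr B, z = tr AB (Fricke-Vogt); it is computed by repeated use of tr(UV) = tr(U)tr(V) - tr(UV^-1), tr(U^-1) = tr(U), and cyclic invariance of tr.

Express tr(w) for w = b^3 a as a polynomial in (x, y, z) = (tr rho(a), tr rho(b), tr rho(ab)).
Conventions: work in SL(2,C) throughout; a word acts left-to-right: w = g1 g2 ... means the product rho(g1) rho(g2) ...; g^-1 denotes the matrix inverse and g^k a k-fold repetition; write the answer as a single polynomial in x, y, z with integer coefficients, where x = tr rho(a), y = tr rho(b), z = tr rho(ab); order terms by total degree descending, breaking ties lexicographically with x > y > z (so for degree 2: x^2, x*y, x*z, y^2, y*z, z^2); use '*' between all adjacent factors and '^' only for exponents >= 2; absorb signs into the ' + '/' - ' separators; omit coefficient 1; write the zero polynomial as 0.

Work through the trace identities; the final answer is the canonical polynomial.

y^2*z - x*y - z

trace(a b^2) = trace(b) * trace(a b) - trace(a) = y*z - x
trace(b^3 a) = trace(b) * trace(a b^2) - trace(a b) = y^2*z - x*y - z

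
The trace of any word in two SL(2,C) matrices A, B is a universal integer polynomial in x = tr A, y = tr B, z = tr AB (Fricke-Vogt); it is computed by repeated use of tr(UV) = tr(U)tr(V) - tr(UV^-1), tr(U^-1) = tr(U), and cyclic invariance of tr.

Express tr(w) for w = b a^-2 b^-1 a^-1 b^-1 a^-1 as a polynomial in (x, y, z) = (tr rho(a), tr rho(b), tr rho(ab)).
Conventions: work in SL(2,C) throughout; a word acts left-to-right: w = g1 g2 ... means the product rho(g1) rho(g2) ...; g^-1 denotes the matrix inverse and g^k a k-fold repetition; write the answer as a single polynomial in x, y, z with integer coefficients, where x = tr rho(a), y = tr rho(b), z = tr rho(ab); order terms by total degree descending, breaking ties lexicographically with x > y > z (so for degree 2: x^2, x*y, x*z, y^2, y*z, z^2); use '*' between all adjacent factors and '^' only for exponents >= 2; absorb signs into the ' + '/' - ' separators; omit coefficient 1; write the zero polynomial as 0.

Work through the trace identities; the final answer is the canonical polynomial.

x^2*y*z^2 - x*y^2*z - x*z^3 - x^2*y + 2*x*z + y

reduce: trace(a^-1) = trace(a) = x
trace(a^-1 b) = trace(b) trace(a) - trace(b a) = x*y - z
trace(a^-1 b^-1) = trace(a^-1) trace(b) - trace(a^-1 b) = z
so trace(a^-2 b^-1) = trace(a^-1 b^-1) trace(a) - trace(a^-1 b^-1 a) = x*z - y
trace(b a b) = trace(b) trace(a b) - trace(a) = y*z - x
reduce: trace(b a b a) = trace(a b) trace(a b) - trace(1)   [split at repeated a] = z^2 - 2
so trace(a b a^-1 b) = trace(b a b) trace(a) - trace(b a b a) = x*y*z - x^2 - z^2 + 2
reduce: trace(a b a^-1 b^-1) = trace(a b a^-1) trace(b) - trace(a b a^-1 b) = -x*y*z + x^2 + y^2 + z^2 - 2
trace(a^-1 b^-2 a b) = trace(a b a^-1 b^-1) trace(b) - trace(a b a^-1) = -x*y^2*z + x^2*y + y^3 + y*z^2 - 3*y
reduce: trace(b a^-2 b^-2 a) = trace(a^-1 b^-2 a b) trace(a) - trace(a^-1 b^-2 a b a) = -x^2*y^2*z + x^3*y + x*y^3 + x*y*z^2 - 4*x*y + z
trace(b^-1 a^-1 b a^-2 b^-1) = trace(b a^-2 b^-2) trace(a) - trace(b a^-2 b^-2 a) = x^2*y^2*z - x^3*y - x*y^3 - x*y*z^2 + x^2*z + 3*x*y - z
so trace(a^-2) = trace(a^-1) trace(a) - trace(1) = x^2 - 2
reduce: trace(b^2) = trace(b) trace(b) - trace(1) = y^2 - 2
trace(b a^-1 b) = trace(b^2) trace(a) - trace(b^2 a) = x*y^2 - y*z - x
trace(b a^-1 b a^-1) = trace(b a^-1 b) trace(a) - trace(b a^-1 b a) = x^2*y^2 - 2*x*y*z + z^2 - 2
so trace(b a b^2) = trace(b) trace(b a b) - trace(b a) = y^2*z - x*y - z
reduce: trace(b a b^2 a) = trace(b) trace(a b a b) - trace(a b a) = y*z^2 - x*z - y
trace(b a^-1 b a b) = trace(b a b^2) trace(a) - trace(b a b^2 a) = x*y^2*z - x^2*y - y*z^2 + y
trace(b a b a b a) = trace(b a b a) trace(b a) - trace(a b)   [split at repeated b] = z^3 - 3*z
trace(b a^-1 b a b a) = trace(b a b a b) trace(a) - trace(b a b a b a) = x*y*z^2 - x^2*z - z^3 - x*y + 3*z
trace(b a b a^-1 b a^-1) = trace(b a^-1 b a b) trace(a) - trace(b a^-1 b a b a) = x^2*y^2*z - x^3*y - 2*x*y*z^2 + x^2*z + z^3 + 2*x*y - 3*z
so trace(b a b a^-1 b) = trace(b^2 a b) trace(a) - trace(b^2 a b a) = x*y^2*z - x^2*y - y*z^2 + y
reduce: trace(a b a^-1 b a^-2 b) = trace(b a b a^-1 b a^-1) trace(a) - trace(b a b a^-1 b) = x^3*y^2*z - x^4*y - 2*x^2*y*z^2 + x^3*z - x*y^2*z + x*z^3 + 3*x^2*y + y*z^2 - 3*x*z - y
trace(a^-1 b a^-2 b^-1 a b) = trace(a b a^-1 b a^-2) trace(b) - trace(a b a^-1 b a^-2 b) = -x^3*y^2*z + x^4*y + x^2*y^3 + 2*x^2*y*z^2 - x^3*z - x*y^2*z - x*z^3 - 3*x^2*y + 3*x*z - y
reduce: trace(b^-1 a^-1 b a^-2 b^-1 a) = trace(a^-1 b a^-2 b^-1 a) trace(b) - trace(a^-1 b a^-2 b^-1 a b) = x^3*y^2*z - x^4*y - x^2*y^3 - 2*x^2*y*z^2 + x^3*z + x*y^2*z + x*z^3 + 4*x^2*y - 3*x*z - y
trace(b a^-2 b^-1 a^-1 b^-1 a^-1) = trace(b^-1 a^-1 b a^-2 b^-1) trace(a) - trace(b^-1 a^-1 b a^-2 b^-1 a) = x^2*y*z^2 - x*y^2*z - x*z^3 - x^2*y + 2*x*z + y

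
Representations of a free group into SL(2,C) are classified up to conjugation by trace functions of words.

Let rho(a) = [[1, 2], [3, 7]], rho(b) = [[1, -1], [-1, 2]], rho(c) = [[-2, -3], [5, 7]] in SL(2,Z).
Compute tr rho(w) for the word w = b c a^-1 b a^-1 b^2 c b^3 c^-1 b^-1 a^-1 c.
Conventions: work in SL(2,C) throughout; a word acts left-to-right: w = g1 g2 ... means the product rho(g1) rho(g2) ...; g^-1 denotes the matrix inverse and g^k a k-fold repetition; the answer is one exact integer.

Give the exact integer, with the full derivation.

rho(b) = [[1, -1], [-1, 2]]
... * rho(c) = [[-2, -3], [5, 7]]  ->  [[-7, -10], [12, 17]]
... * rho(a^-1) = [[7, -2], [-3, 1]]  ->  [[-19, 4], [33, -7]]
... * rho(b) = [[1, -1], [-1, 2]]  ->  [[-23, 27], [40, -47]]
... * rho(a^-1) = [[7, -2], [-3, 1]]  ->  [[-242, 73], [421, -127]]
... * rho(b) = [[1, -1], [-1, 2]]  ->  [[-315, 388], [548, -675]]
... * rho(b) = [[1, -1], [-1, 2]]  ->  [[-703, 1091], [1223, -1898]]
... * rho(c) = [[-2, -3], [5, 7]]  ->  [[6861, 9746], [-11936, -16955]]
... * rho(b) = [[1, -1], [-1, 2]]  ->  [[-2885, 12631], [5019, -21974]]
... * rho(b) = [[1, -1], [-1, 2]]  ->  [[-15516, 28147], [26993, -48967]]
... * rho(b) = [[1, -1], [-1, 2]]  ->  [[-43663, 71810], [75960, -124927]]
... * rho(c^-1) = [[7, 3], [-5, -2]]  ->  [[-664691, -274609], [1156355, 477734]]
... * rho(b^-1) = [[2, 1], [1, 1]]  ->  [[-1603991, -939300], [2790444, 1634089]]
... * rho(a^-1) = [[7, -2], [-3, 1]]  ->  [[-8410037, 2268682], [14630841, -3946799]]
... * rho(c) = [[-2, -3], [5, 7]]  ->  [[28163484, 41110885], [-48995677, -71520116]]
tr = 28163484 + -71520116 = -43356632

-43356632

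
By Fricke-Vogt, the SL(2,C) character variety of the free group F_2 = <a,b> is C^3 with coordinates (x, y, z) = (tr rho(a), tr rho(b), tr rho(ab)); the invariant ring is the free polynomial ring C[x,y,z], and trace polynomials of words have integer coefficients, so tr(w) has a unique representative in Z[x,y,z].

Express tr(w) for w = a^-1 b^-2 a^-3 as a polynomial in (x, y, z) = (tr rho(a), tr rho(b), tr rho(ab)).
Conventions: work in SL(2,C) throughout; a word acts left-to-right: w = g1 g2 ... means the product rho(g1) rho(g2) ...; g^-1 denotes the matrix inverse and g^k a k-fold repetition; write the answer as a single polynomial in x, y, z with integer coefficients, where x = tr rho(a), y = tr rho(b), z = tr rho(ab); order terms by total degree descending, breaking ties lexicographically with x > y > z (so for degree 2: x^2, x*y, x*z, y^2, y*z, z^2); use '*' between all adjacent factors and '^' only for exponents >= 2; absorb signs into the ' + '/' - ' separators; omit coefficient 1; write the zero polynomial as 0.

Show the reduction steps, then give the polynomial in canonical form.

tr(b^-1) = tr(b) = y
apply: tr(b^-2) = tr(b^-1) tr(b) - tr(1) = y^2 - 2
use: tr(b^-1 a) = tr(a) tr(b) - tr(a b) = x*y - z
apply: tr(b^-2 a) = tr(b^-1 a) tr(b) - tr(b^-1 a b) = x*y^2 - y*z - x
use: tr(a^-1 b^-2) = tr(b^-2) tr(a) - tr(b^-2 a) = y*z - x
tr(a^-2 b^-2) = tr(a^-1 b^-2) tr(a) - tr(a^-1 b^-2 a) = x*y*z - x^2 - y^2 + 2
tr(a^-1 b^-2 a^-2) = tr(a^-2 b^-2) tr(a) - tr(a^-2 b^-2 a) = x^2*y*z - x^3 - x*y^2 - y*z + 3*x
apply: tr(a^-1 b^-2 a^-3) = tr(a^-1 b^-2 a^-2) tr(a) - tr(a^-1 b^-2 a^-1) = x^3*y*z - x^4 - x^2*y^2 - 2*x*y*z + 4*x^2 + y^2 - 2

x^3*y*z - x^4 - x^2*y^2 - 2*x*y*z + 4*x^2 + y^2 - 2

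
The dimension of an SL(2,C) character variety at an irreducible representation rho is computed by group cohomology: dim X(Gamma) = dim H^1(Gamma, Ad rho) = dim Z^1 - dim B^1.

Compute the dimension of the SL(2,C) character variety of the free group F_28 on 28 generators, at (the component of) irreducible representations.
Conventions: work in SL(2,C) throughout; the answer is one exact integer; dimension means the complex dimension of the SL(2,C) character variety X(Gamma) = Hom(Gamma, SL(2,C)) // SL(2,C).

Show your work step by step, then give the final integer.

Gamma = F_28 has 28 generators and no relators.
So Z^1 = (sl_2)^28 in full: dim Z^1 = 84.
dim B^1 = 3: the coboundary map is injective because an irreducible image has centralizer 0 in sl_2.
Therefore dim X = 84 - 3 = 81.

81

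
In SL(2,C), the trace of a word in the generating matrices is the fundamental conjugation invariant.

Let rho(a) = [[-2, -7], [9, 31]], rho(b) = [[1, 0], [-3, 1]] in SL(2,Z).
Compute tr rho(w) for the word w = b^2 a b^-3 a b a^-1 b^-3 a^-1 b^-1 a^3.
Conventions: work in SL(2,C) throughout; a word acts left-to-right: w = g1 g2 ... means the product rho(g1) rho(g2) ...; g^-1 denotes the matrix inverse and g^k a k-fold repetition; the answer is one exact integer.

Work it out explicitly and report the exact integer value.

rho(b) = [[1, 0], [-3, 1]]
... * rho(b) = [[1, 0], [-3, 1]]  ->  [[1, 0], [-6, 1]]
... * rho(a) = [[-2, -7], [9, 31]]  ->  [[-2, -7], [21, 73]]
... * rho(b^-1) = [[1, 0], [3, 1]]  ->  [[-23, -7], [240, 73]]
... * rho(b^-1) = [[1, 0], [3, 1]]  ->  [[-44, -7], [459, 73]]
... * rho(b^-1) = [[1, 0], [3, 1]]  ->  [[-65, -7], [678, 73]]
... * rho(a) = [[-2, -7], [9, 31]]  ->  [[67, 238], [-699, -2483]]
... * rho(b) = [[1, 0], [-3, 1]]  ->  [[-647, 238], [6750, -2483]]
... * rho(a^-1) = [[31, 7], [-9, -2]]  ->  [[-22199, -5005], [231597, 52216]]
... * rho(b^-1) = [[1, 0], [3, 1]]  ->  [[-37214, -5005], [388245, 52216]]
... * rho(b^-1) = [[1, 0], [3, 1]]  ->  [[-52229, -5005], [544893, 52216]]
... * rho(b^-1) = [[1, 0], [3, 1]]  ->  [[-67244, -5005], [701541, 52216]]
... * rho(a^-1) = [[31, 7], [-9, -2]]  ->  [[-2039519, -460698], [21277827, 4806355]]
... * rho(b^-1) = [[1, 0], [3, 1]]  ->  [[-3421613, -460698], [35696892, 4806355]]
... * rho(a) = [[-2, -7], [9, 31]]  ->  [[2696944, 9669653], [-28136589, -100881239]]
... * rho(a) = [[-2, -7], [9, 31]]  ->  [[81632989, 280880635], [-851657973, -2930362286]]
... * rho(a) = [[-2, -7], [9, 31]]  ->  [[2364659737, 8135868762], [-24669944628, -84879625055]]
tr = 2364659737 + -84879625055 = -82514965318

-82514965318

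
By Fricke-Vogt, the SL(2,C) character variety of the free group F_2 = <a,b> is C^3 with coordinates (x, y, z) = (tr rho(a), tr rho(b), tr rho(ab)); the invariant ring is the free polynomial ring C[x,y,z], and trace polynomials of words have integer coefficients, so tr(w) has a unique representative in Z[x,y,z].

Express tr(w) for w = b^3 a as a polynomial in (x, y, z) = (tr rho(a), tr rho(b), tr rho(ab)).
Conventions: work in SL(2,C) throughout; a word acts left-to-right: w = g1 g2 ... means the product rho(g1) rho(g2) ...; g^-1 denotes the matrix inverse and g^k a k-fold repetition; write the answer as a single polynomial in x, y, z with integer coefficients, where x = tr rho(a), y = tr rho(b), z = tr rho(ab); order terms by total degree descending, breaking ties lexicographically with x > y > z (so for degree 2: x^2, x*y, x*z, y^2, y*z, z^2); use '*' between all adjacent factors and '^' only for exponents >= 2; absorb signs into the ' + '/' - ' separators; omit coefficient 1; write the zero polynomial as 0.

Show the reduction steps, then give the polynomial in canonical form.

y^2*z - x*y - z

tr(b a b) = tr(b) * tr(a b) - tr(a) = y*z - x
tr(b^3 a) = tr(b) * tr(b a b) - tr(b a) = y^2*z - x*y - z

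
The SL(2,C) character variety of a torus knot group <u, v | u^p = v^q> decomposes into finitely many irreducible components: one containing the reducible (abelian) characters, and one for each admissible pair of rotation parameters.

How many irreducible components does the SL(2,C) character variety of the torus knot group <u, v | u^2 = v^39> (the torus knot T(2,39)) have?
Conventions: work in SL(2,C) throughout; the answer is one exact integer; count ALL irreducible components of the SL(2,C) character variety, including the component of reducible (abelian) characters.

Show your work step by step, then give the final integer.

20

Gamma = < u, v | u^2 = v^39 > (torus knot T(2,39)); the central element u^2 = v^39 acts as +I or -I in any irreducible SL(2,C) representation.
So on each irreducible component the traces are pinned: tr(u) = 2*cos(pi*alpha/2) with 1 <= alpha <= 1, tr(v) = 2*cos(pi*beta/39) with 1 <= beta <= 38.
Consistency of u^2 = (-1)^alpha I with v^39 = (-1)^beta I forces alpha = beta (mod 2).
Counting: 1 odd alphas x 19 odd betas + 0 even alphas x 19 even betas = 19 + 0 = 19.
components with irreducible characters: 19; plus the single component of reducible (abelian) characters: total 20.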